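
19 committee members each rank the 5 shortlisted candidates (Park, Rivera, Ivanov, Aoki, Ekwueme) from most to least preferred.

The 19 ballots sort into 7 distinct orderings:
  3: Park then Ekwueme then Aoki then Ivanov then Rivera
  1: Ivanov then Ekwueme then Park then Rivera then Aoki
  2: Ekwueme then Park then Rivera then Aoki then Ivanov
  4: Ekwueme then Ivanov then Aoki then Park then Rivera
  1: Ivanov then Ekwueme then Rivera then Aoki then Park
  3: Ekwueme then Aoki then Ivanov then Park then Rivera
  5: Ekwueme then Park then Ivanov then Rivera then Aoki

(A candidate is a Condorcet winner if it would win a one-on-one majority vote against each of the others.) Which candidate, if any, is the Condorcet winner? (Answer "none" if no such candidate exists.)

Ekwueme

Pairwise majorities:
Park–Rivera: Park 18–1.
Park vs Ivanov: Park, 10–9.
Park–Aoki: Park 11–8.
Park vs Ekwueme: Ekwueme wins 16–3.
Rivera vs Ivanov: Ivanov wins 17–2.
Rivera vs Aoki: Aoki wins 10–9.
Rivera–Ekwueme: Ekwueme 19–0.
Ivanov–Aoki: Ivanov 11–8.
Ivanov–Ekwueme: Ekwueme 17–2.
Aoki vs Ekwueme: Ekwueme wins 19–0.
Only Ekwueme has no losses; Ekwueme is the Condorcet winner.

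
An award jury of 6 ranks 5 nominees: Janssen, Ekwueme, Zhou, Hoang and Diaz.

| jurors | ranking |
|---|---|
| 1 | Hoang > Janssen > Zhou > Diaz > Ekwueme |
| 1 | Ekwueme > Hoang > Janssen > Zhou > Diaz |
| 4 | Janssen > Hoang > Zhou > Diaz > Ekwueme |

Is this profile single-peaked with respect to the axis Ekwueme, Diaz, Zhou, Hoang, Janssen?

Axis positions: Ekwueme=1, Diaz=2, Zhou=3, Hoang=4, Janssen=5.
Type 1 (peak Hoang at position 4): ranking walks positions 4-5-3-2-1, expanding outward from the peak — single-peaked.
Type 2: ranking walks positions 1-4-5-3-2; Hoang is ranked above Diaz even though Diaz lies between Hoang and the peak Ekwueme on the axis — preferences dip and rise again. Not single-peaked.
Type 3 (peak Janssen at position 5): ranking walks positions 5-4-3-2-1, expanding outward from the peak — single-peaked.
Type 2 violates single-peakedness, so the profile is not single-peaked on this axis.

no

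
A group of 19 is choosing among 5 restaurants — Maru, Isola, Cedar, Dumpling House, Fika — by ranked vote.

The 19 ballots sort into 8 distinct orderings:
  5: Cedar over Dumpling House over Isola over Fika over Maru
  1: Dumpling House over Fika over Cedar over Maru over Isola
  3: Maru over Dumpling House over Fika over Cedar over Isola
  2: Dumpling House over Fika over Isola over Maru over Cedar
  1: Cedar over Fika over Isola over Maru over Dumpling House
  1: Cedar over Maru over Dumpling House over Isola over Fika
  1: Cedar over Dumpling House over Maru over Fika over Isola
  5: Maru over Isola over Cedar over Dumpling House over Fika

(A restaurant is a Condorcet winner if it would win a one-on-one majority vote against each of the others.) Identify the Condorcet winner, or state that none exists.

Pairwise majorities:
Maru vs Isola: 1+3+1+1+5 = 11 for Maru, 8 for Isola — Maru by 11–8.
Maru–Cedar: Maru 10–9.
Maru vs Dumpling House: Maru wins 10–9.
Maru vs Fika: Maru is ranked higher on 3+1+1+5 = 10 ballots, Fika on 9. Maru wins 10–9.
Isola vs Cedar: Cedar wins 12–7.
Isola vs Dumpling House: Dumpling House wins 13–6.
Isola vs Fika: 5+1+5 = 11 for Isola, 8 for Fika — Isola by 11–8.
Cedar vs Dumpling House: Cedar is ranked higher on 5+1+1+1+5 = 13 ballots, Dumpling House on 6. Cedar wins 13–6.
Cedar vs Fika: Cedar, 13–6.
Dumpling House vs Fika: Dumpling House is ranked higher on 18 ballots, Fika on 1. Dumpling House wins 18–1.
Maru defeats every rival head-to-head and is the Condorcet winner.

Maru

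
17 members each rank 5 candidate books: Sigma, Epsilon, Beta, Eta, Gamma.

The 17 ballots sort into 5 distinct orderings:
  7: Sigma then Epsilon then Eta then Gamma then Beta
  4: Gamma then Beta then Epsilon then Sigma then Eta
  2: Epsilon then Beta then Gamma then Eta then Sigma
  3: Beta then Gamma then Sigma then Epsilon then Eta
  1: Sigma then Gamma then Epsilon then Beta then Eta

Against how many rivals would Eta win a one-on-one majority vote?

0

Eta against each rival (17 members):
Eta vs Sigma: Sigma wins 15–2.
Eta vs Epsilon: Eta preferred on 0 ballots; Epsilon wins 17–0.
Eta vs Beta: 7 for Eta, 10 for Beta — Beta by 10–7.
Eta vs Gamma: Gamma wins 10–7.
Eta beats no one; loses to Sigma, Epsilon, Beta, Gamma — 0 pairwise wins.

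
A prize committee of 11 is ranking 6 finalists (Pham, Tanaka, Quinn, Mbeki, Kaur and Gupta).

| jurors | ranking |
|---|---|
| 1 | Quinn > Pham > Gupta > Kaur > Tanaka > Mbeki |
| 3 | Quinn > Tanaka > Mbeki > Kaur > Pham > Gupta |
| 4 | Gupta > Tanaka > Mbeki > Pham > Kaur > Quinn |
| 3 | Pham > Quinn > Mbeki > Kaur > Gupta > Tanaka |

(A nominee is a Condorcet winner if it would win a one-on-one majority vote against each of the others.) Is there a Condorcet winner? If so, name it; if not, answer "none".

Head-to-head results (11 jurors):
Pham vs Tanaka: Tanaka, 7–4.
Pham vs Quinn: Pham wins 7–4.
Pham–Mbeki: Mbeki 7–4.
Pham–Kaur: Pham 8–3.
Pham vs Gupta: Pham wins 7–4.
Tanaka vs Quinn: Quinn, 7–4.
Tanaka vs Mbeki: Tanaka wins 8–3.
Tanaka–Kaur: Tanaka 7–4.
Tanaka–Gupta: Gupta 8–3.
Quinn–Mbeki: Quinn 7–4.
Quinn–Kaur: Quinn 7–4.
Quinn vs Gupta: Quinn, 7–4.
Mbeki vs Kaur: Mbeki, 10–1.
Mbeki vs Gupta: Mbeki wins 6–5.
Kaur–Gupta: Kaur 6–5.
Each nominee drops at least one matchup (Pham loses to Tanaka; Tanaka loses to Quinn; Quinn loses to Pham; Mbeki loses to Tanaka; Kaur loses to Pham; Gupta loses to Pham); the cycle Pham beats Quinn beats Tanaka beats Pham rules out a Condorcet winner.

none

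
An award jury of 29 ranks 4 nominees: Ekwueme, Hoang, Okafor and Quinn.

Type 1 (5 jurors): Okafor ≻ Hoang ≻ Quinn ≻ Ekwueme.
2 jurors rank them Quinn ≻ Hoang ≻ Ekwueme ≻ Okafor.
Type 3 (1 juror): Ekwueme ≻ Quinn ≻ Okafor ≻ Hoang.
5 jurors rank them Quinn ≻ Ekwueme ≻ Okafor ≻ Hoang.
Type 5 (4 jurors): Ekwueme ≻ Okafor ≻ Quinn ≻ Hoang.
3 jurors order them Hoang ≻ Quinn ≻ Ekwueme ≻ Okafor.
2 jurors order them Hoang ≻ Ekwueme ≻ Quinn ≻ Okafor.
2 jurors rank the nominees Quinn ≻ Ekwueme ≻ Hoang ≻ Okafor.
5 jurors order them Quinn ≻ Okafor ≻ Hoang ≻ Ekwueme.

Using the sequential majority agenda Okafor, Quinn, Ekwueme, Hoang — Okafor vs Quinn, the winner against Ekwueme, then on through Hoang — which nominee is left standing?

Quinn

Round 1: Okafor vs Quinn — 9–20, Quinn advances.
Round 2: Quinn vs Ekwueme — 22–7, Quinn advances.
Round 3: Quinn vs Hoang — 19–10, Quinn advances.
Quinn survives the agenda.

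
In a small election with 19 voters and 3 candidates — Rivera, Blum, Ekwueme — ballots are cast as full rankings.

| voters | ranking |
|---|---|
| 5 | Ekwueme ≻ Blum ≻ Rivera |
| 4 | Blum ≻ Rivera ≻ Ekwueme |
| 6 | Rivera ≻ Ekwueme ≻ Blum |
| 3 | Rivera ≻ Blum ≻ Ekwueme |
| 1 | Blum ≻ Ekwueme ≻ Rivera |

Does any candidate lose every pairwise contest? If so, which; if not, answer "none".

Pairwise majorities:
Rivera–Blum: Blum 10–9.
Rivera vs Ekwueme: Rivera, 13–6.
Blum vs Ekwueme: Blum preferred on 4+3+1 = 8 ballots; Ekwueme wins 11–8.
Each candidate has at least one pairwise win (Rivera beats Ekwueme; Blum beats Rivera; Ekwueme beats Blum) — no Condorcet loser.

none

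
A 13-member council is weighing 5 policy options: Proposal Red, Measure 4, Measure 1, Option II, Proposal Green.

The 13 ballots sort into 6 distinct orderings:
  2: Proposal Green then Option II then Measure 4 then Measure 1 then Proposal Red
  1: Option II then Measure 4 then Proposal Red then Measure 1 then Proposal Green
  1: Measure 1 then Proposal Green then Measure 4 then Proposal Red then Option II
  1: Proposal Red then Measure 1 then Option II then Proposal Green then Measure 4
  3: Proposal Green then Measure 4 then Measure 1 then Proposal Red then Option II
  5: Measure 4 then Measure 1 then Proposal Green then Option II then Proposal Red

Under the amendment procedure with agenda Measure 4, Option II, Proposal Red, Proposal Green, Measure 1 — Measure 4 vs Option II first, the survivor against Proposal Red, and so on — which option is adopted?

Measure 1

Round 1: Measure 4 vs Option II — 9–4, Measure 4 advances.
Round 2: Measure 4 vs Proposal Red — 12–1, Measure 4 advances.
Round 3: Measure 4 vs Proposal Green — 6–7, Proposal Green advances.
Round 4: Proposal Green vs Measure 1 — 5–8, Measure 1 advances.
Measure 1 survives the agenda.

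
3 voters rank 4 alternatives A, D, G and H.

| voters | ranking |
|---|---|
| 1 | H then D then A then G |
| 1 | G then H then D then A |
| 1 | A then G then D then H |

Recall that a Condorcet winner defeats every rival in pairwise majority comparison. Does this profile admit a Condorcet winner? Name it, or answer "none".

Pairwise majorities:
A vs D: 1 for A, 2 for D — D by 2–1.
A–G: A 2–1.
A vs H: 1 for A, 2 for H — H by 2–1.
D vs G: 1 for D, 2 for G — G by 2–1.
D vs H: D is ranked higher on 1 ballot, H on 2. H wins 2–1.
G vs H: G wins 2–1.
No alternative is unbeaten: A loses to D; D loses to G; G loses to A; H loses to G. In particular A beats G beats D beats A is a majority cycle — no Condorcet winner exists.

none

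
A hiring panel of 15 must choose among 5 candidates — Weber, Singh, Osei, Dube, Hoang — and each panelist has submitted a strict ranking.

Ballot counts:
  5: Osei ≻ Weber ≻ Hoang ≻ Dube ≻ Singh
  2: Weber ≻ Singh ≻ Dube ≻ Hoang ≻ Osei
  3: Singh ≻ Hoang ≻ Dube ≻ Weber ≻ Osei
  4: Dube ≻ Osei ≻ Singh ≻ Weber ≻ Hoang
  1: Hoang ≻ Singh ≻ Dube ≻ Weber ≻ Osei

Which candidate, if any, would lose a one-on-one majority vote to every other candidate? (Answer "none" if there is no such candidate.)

none

Head-to-head results (15 committee members):
Weber vs Singh: Singh wins 8–7.
Weber–Osei: Osei 9–6.
Weber vs Dube: Dube wins 8–7.
Weber vs Hoang: 5+2+4 = 11 for Weber, 4 for Hoang — Weber by 11–4.
Singh vs Osei: Singh is ranked higher on 2+3+1 = 6 ballots, Osei on 9. Osei wins 9–6.
Singh vs Dube: Singh preferred on 2+3+1 = 6 ballots; Dube wins 9–6.
Singh vs Hoang: Singh wins 9–6.
Osei vs Dube: Dube, 10–5.
Osei vs Hoang: Osei preferred on 5+4 = 9 ballots; Osei wins 9–6.
Dube–Hoang: Hoang 9–6.
No candidate is winless: Weber beats Hoang; Singh beats Weber; Osei beats Weber; Dube beats Weber; Hoang beats Dube. There is no Condorcet loser.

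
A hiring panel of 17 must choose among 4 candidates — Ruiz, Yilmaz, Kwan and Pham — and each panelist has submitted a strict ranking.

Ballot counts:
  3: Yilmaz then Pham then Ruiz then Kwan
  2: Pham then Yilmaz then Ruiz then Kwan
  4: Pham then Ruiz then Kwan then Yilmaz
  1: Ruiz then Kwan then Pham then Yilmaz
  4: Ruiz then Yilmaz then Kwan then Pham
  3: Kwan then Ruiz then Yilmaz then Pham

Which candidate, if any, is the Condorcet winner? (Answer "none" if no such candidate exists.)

Pairwise majorities:
Ruiz vs Yilmaz: Ruiz wins 12–5.
Ruiz–Kwan: Ruiz 14–3.
Ruiz–Pham: Pham 9–8.
Yilmaz vs Kwan: Yilmaz wins 9–8.
Yilmaz vs Pham: Yilmaz, 10–7.
Kwan vs Pham: Pham, 9–8.
No candidate is unbeaten: Ruiz loses to Pham; Yilmaz loses to Ruiz; Kwan loses to Ruiz; Pham loses to Yilmaz. In particular Ruiz beats Yilmaz beats Pham beats Ruiz is a majority cycle — no Condorcet winner exists.

none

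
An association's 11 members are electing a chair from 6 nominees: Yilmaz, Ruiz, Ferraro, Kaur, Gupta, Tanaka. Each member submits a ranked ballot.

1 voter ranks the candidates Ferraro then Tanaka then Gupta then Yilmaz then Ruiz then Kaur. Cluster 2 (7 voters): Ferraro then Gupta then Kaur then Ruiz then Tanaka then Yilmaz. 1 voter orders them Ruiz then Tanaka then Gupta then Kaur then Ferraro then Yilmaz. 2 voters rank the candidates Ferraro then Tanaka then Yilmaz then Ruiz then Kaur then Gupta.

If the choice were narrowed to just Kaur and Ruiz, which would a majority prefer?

Kaur

Ballots ranking Kaur above Ruiz: 7.
Ballots ranking Ruiz above Kaur: 11 − 7 = 4.
Kaur wins the head-to-head 7–4.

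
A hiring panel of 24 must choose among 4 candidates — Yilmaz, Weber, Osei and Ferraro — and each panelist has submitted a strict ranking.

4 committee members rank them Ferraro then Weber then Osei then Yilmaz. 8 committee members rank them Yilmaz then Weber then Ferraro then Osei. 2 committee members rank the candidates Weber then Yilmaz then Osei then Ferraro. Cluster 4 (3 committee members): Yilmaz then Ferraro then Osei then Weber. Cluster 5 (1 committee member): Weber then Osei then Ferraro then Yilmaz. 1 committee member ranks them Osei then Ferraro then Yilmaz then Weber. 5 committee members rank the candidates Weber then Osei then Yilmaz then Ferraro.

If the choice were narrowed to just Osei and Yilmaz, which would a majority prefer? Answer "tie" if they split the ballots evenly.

Yilmaz

Ballots ranking Osei above Yilmaz: 4 + 1 + 1 + 5 = 11.
Ballots ranking Yilmaz above Osei: 24 − 11 = 13.
Yilmaz wins the head-to-head 13–11.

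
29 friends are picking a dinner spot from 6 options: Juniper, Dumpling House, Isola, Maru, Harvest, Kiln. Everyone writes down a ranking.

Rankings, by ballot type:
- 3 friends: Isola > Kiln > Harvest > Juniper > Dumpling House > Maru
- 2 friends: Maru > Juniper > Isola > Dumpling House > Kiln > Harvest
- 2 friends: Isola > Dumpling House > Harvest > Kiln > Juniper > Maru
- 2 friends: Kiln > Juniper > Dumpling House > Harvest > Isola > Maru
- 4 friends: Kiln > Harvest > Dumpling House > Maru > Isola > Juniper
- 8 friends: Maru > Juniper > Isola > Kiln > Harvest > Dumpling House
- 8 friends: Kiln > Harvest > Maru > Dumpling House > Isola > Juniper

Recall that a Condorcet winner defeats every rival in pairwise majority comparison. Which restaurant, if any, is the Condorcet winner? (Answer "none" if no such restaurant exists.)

Head-to-head results (29 friends):
Juniper vs Dumpling House: Juniper, 15–14.
Juniper vs Isola: Isola wins 17–12.
Juniper vs Maru: Maru wins 22–7.
Juniper vs Harvest: Harvest, 17–12.
Juniper vs Kiln: Kiln, 19–10.
Dumpling House vs Isola: Isola, 15–14.
Dumpling House vs Maru: Maru, 18–11.
Dumpling House–Harvest: Harvest 23–6.
Dumpling House vs Kiln: Kiln, 25–4.
Isola vs Maru: Maru wins 22–7.
Isola–Harvest: Isola 15–14.
Isola vs Kiln: Isola wins 15–14.
Maru vs Harvest: Harvest, 19–10.
Maru–Kiln: Kiln 19–10.
Harvest vs Kiln: Kiln, 27–2.
Every restaurant loses at least once (Juniper loses to Isola; Dumpling House loses to Juniper; Isola loses to Maru; Maru loses to Harvest; Harvest loses to Isola; Kiln loses to Isola). The majority relation contains the cycle Isola beats Harvest beats Maru beats Isola, so there is no Condorcet winner.

none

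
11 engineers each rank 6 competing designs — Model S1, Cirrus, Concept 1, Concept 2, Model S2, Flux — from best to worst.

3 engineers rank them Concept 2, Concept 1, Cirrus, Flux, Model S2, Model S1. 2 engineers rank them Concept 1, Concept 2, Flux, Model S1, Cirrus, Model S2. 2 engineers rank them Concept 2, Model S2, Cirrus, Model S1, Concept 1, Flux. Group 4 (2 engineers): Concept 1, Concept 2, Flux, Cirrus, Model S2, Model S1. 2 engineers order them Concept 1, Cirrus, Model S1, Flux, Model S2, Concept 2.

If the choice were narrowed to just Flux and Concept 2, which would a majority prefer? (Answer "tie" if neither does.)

Concept 2

Ballots ranking Flux above Concept 2: 2.
Ballots ranking Concept 2 above Flux: 11 − 2 = 9.
Concept 2 wins the head-to-head 9–2.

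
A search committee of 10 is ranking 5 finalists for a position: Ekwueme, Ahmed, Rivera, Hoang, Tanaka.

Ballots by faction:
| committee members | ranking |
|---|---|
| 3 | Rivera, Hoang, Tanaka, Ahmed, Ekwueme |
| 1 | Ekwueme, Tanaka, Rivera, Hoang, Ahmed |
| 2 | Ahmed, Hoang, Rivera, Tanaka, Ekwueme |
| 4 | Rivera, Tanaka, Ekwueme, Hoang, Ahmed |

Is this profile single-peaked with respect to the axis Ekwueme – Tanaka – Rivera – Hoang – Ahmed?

Axis positions: Ekwueme=1, Tanaka=2, Rivera=3, Hoang=4, Ahmed=5.
Faction 1 (peak Rivera at position 3): ranking walks positions 3-4-2-5-1, expanding outward from the peak — single-peaked.
Faction 2 (peak Ekwueme at position 1): ranking walks positions 1-2-3-4-5, expanding outward from the peak — single-peaked.
Faction 3 (peak Ahmed at position 5): ranking walks positions 5-4-3-2-1, expanding outward from the peak — single-peaked.
Faction 4 (peak Rivera at position 3): ranking walks positions 3-2-1-4-5, expanding outward from the peak — single-peaked.
Every ranking is single-peaked on this axis.

yes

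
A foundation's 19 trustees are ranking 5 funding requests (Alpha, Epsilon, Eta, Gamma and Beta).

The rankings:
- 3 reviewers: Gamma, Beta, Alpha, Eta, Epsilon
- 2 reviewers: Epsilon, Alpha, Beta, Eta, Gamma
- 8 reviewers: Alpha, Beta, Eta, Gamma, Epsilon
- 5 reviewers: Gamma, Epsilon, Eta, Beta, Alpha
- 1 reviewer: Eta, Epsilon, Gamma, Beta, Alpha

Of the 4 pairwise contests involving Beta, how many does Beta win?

3

Beta against each rival (19 reviewers):
Beta vs Alpha: Alpha wins 10–9.
Beta vs Epsilon: Beta preferred on 3+8 = 11 ballots; Beta wins 11–8.
Beta vs Eta: Beta, 13–6.
Beta vs Gamma: 2+8 = 10 for Beta, 9 for Gamma — Beta by 10–9.
Beta beats Epsilon, Eta, Gamma; loses to Alpha — 3 pairwise wins.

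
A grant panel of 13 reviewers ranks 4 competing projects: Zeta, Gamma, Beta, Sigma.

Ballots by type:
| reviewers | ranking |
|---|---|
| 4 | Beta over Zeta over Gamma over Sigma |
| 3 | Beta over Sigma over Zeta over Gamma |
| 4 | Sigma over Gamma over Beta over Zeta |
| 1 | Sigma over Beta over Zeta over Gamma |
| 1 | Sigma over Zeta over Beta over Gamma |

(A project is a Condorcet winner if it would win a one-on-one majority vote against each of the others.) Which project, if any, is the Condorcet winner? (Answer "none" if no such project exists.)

Beta

Pairwise majorities:
Zeta vs Gamma: Zeta, 9–4.
Zeta vs Beta: Beta, 12–1.
Zeta–Sigma: Sigma 9–4.
Gamma–Beta: Beta 9–4.
Gamma vs Sigma: Sigma wins 9–4.
Beta vs Sigma: Beta, 7–6.
Only Beta has no losses; Beta is the Condorcet winner.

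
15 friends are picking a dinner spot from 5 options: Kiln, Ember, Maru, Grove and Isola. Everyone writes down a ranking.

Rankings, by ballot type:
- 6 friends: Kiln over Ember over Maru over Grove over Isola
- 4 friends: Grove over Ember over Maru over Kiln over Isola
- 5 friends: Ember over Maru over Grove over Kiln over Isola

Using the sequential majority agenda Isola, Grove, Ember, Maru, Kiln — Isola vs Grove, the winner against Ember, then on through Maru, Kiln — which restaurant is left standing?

Ember

Round 1: Isola vs Grove — 0–15, Grove advances.
Round 2: Grove vs Ember — 4–11, Ember advances.
Round 3: Ember vs Maru — 15–0, Ember advances.
Round 4: Ember vs Kiln — 9–6, Ember advances.
Ember survives the agenda.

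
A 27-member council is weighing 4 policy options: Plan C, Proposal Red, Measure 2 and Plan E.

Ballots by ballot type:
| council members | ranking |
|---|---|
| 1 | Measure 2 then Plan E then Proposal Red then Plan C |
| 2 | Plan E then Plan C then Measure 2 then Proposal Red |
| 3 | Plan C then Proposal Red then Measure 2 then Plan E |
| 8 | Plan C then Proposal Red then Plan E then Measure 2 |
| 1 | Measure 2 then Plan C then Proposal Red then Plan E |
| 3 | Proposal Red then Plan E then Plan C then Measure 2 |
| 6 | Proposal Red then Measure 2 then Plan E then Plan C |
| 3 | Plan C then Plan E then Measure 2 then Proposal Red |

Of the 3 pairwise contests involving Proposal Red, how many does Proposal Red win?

Proposal Red against each rival (27 council members):
Proposal Red vs Plan C: Plan C, 17–10.
Proposal Red–Measure 2: Proposal Red 20–7.
Proposal Red vs Plan E: Proposal Red, 21–6.
Proposal Red beats Measure 2, Plan E; loses to Plan C — 2 pairwise wins.

2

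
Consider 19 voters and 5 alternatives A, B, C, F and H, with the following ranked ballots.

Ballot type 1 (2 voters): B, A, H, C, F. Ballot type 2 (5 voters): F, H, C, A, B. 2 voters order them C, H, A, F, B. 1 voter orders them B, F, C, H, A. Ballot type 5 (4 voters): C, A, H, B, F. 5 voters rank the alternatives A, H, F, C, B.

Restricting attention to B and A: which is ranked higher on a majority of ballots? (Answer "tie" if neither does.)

Ballots ranking B above A: 2 + 1 = 3.
Ballots ranking A above B: 19 − 3 = 16.
A wins the head-to-head 16–3.

A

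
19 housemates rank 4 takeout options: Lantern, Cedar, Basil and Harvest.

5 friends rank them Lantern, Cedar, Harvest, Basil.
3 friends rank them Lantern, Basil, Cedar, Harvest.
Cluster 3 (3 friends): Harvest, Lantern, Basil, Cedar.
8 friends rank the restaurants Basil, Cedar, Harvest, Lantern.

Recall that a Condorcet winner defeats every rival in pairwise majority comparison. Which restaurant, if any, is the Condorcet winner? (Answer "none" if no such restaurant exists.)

none

Check each pair by majority over 19 ballots:
Lantern vs Cedar: Lantern preferred on 5+3+3 = 11 ballots; Lantern wins 11–8.
Lantern vs Basil: 11 to 8, Lantern.
Lantern vs Harvest: 8 to 11, Harvest.
Cedar vs Basil: 5 for Cedar, 14 for Basil — Basil by 14–5.
Cedar vs Harvest: Cedar preferred on 5+3+8 = 16 ballots; Cedar wins 16–3.
Basil vs Harvest: 3+8 = 11 for Basil, 8 for Harvest — Basil by 11–8.
Each restaurant drops at least one matchup (Lantern loses to Harvest; Cedar loses to Lantern; Basil loses to Lantern; Harvest loses to Cedar); the cycle Lantern beats Cedar beats Harvest beats Lantern rules out a Condorcet winner.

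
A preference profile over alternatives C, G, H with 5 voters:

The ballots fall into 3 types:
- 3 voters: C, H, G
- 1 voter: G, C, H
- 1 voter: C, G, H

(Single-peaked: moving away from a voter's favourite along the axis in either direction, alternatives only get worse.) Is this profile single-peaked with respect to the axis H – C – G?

yes

Axis positions: H=1, C=2, G=3.
Type 1 (peak C at position 2): ranking walks positions 2-1-3, expanding outward from the peak — single-peaked.
Type 2 (peak G at position 3): ranking walks positions 3-2-1, expanding outward from the peak — single-peaked.
Type 3 (peak C at position 2): ranking walks positions 2-3-1, expanding outward from the peak — single-peaked.
Every ranking is single-peaked on this axis.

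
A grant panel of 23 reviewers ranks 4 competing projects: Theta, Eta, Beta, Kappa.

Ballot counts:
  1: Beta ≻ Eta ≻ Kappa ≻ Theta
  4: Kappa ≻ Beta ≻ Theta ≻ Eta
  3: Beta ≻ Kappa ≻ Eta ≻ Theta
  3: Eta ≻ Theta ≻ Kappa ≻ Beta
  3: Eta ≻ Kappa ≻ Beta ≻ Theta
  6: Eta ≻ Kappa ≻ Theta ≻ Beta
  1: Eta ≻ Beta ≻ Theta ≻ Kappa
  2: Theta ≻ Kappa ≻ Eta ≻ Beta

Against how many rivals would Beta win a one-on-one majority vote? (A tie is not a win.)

Beta against each rival (23 reviewers):
Beta vs Theta: Beta wins 12–11.
Beta vs Eta: Eta wins 15–8.
Beta–Kappa: Kappa 18–5.
Beta beats Theta; loses to Eta, Kappa — 1 pairwise win.

1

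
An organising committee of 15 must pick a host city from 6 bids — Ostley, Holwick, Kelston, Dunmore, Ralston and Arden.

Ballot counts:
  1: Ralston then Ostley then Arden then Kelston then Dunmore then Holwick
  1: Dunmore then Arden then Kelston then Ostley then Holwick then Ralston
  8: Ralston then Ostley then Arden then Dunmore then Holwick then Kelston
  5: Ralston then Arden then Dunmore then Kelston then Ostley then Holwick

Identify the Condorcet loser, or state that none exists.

Kelston

Pairwise majorities:
Ostley vs Holwick: Ostley wins 15–0.
Ostley vs Kelston: Ostley is ranked higher on 1+8 = 9 ballots, Kelston on 6. Ostley wins 9–6.
Ostley vs Dunmore: Ostley wins 9–6.
Ostley–Ralston: Ralston 14–1.
Ostley vs Arden: Ostley preferred on 1+8 = 9 ballots; Ostley wins 9–6.
Holwick vs Kelston: 8 for Holwick, 7 for Kelston — Holwick by 8–7.
Holwick vs Dunmore: 0 to 15, Dunmore.
Holwick–Ralston: Ralston 14–1.
Holwick vs Arden: 0 for Holwick, 15 for Arden — Arden by 15–0.
Kelston vs Dunmore: 1 for Kelston, 14 for Dunmore — Dunmore by 14–1.
Kelston vs Ralston: Kelston is ranked higher on 1 ballot, Ralston on 14. Ralston wins 14–1.
Kelston vs Arden: Arden wins 15–0.
Dunmore vs Ralston: Ralston, 14–1.
Dunmore vs Arden: Dunmore preferred on 1 ballot; Arden wins 14–1.
Ralston–Arden: Ralston 14–1.
Kelston is beaten in every head-to-head and is the Condorcet loser.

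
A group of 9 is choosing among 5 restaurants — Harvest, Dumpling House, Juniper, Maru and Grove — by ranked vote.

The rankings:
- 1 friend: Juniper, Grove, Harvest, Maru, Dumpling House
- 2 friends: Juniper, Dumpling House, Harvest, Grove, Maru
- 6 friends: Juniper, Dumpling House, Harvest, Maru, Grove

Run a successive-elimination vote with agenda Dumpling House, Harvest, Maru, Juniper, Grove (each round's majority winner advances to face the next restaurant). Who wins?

Round 1: Dumpling House vs Harvest — 8–1, Dumpling House advances.
Round 2: Dumpling House vs Maru — 8–1, Dumpling House advances.
Round 3: Dumpling House vs Juniper — 0–9, Juniper advances.
Round 4: Juniper vs Grove — 9–0, Juniper advances.
Juniper survives the agenda.

Juniper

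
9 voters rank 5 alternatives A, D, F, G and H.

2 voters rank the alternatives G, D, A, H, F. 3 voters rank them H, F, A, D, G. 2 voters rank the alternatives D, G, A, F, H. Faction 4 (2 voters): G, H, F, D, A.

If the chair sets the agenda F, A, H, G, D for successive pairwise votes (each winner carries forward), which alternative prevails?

D

Round 1: F vs A — 5–4, F advances.
Round 2: F vs H — 2–7, H advances.
Round 3: H vs G — 3–6, G advances.
Round 4: G vs D — 4–5, D advances.
The agenda winner is D.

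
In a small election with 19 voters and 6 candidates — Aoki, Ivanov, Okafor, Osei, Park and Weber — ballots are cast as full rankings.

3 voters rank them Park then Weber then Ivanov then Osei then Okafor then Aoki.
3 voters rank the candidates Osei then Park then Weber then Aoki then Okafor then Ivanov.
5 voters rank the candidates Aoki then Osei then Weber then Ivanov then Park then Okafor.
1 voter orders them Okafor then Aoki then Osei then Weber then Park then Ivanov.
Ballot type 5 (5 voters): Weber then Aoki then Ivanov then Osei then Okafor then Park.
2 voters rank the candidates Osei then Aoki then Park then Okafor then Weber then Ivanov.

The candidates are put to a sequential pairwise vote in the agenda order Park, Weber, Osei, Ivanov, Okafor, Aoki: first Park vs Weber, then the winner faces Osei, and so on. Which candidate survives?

Round 1: Park vs Weber — 8–11, Weber advances.
Round 2: Weber vs Osei — 8–11, Osei advances.
Round 3: Osei vs Ivanov — 11–8, Osei advances.
Round 4: Osei vs Okafor — 18–1, Osei advances.
Round 5: Osei vs Aoki — 8–11, Aoki advances.
Aoki survives the agenda.

Aoki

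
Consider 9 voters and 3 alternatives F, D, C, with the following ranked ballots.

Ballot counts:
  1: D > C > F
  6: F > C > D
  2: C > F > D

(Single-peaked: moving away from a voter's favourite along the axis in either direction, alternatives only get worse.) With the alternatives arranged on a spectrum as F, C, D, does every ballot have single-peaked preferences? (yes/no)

yes

Axis positions: F=1, C=2, D=3.
Bloc 1 (peak D at position 3): ranking walks positions 3-2-1, expanding outward from the peak — single-peaked.
Bloc 2 (peak F at position 1): ranking walks positions 1-2-3, expanding outward from the peak — single-peaked.
Bloc 3 (peak C at position 2): ranking walks positions 2-1-3, expanding outward from the peak — single-peaked.
Every ranking is single-peaked on this axis.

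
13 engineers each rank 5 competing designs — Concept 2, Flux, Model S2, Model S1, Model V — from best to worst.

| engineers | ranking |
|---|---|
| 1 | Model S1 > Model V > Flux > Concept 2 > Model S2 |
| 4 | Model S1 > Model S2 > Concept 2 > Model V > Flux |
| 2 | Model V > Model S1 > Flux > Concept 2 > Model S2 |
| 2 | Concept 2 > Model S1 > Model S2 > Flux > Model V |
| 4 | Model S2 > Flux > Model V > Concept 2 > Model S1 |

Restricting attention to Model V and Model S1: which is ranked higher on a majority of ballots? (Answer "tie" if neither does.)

Model S1

Ballots ranking Model V above Model S1: 2 + 4 = 6.
Ballots ranking Model S1 above Model V: 13 − 6 = 7.
Model S1 wins the head-to-head 7–6.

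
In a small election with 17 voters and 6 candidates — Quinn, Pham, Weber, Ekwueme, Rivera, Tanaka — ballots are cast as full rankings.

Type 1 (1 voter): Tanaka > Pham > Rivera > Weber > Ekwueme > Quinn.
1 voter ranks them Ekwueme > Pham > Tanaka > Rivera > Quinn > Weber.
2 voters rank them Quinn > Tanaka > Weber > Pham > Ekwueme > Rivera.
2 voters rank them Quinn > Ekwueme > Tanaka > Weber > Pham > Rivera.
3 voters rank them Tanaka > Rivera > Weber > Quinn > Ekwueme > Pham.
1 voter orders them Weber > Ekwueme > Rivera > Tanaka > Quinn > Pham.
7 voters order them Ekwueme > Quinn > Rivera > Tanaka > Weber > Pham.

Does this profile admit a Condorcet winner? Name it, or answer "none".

Check each pair by majority over 17 ballots:
Quinn vs Pham: 2+2+3+1+7 = 15 for Quinn, 2 for Pham — Quinn by 15–2.
Quinn vs Weber: 12 to 5, Quinn.
Quinn vs Ekwueme: Quinn preferred on 2+2+3 = 7 ballots; Ekwueme wins 10–7.
Quinn vs Rivera: Quinn is ranked higher on 2+2+7 = 11 ballots, Rivera on 6. Quinn wins 11–6.
Quinn vs Tanaka: Quinn is ranked higher on 2+2+7 = 11 ballots, Tanaka on 6. Quinn wins 11–6.
Pham vs Weber: 1+1 = 2 for Pham, 15 for Weber — Weber by 15–2.
Pham vs Ekwueme: 1+2 = 3 for Pham, 14 for Ekwueme — Ekwueme by 14–3.
Pham vs Rivera: Pham preferred on 1+1+2+2 = 6 ballots; Rivera wins 11–6.
Pham vs Tanaka: 1 for Pham, 16 for Tanaka — Tanaka by 16–1.
Weber vs Ekwueme: Weber preferred on 1+2+3+1 = 7 ballots; Ekwueme wins 10–7.
Weber vs Rivera: 2+2+1 = 5 for Weber, 12 for Rivera — Rivera by 12–5.
Weber vs Tanaka: 1 for Weber, 16 for Tanaka — Tanaka by 16–1.
Ekwueme vs Rivera: 13 to 4, Ekwueme.
Ekwueme vs Tanaka: 1+2+1+7 = 11 for Ekwueme, 6 for Tanaka — Ekwueme by 11–6.
Rivera vs Tanaka: Rivera preferred on 1+7 = 8 ballots; Tanaka wins 9–8.
Ekwueme defeats every rival head-to-head and is the Condorcet winner.

Ekwueme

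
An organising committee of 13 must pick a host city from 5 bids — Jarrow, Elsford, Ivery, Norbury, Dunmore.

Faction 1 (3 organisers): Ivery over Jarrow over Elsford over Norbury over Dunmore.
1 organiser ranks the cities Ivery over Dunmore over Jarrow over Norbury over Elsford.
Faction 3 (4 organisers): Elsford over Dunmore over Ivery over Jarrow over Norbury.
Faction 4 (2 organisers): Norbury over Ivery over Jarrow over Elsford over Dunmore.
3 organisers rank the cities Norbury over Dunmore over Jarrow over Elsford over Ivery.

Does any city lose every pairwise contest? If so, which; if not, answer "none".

none

Head-to-head results (13 organisers):
Jarrow vs Elsford: Jarrow wins 9–4.
Jarrow vs Ivery: Jarrow preferred on 3 ballots; Ivery wins 10–3.
Jarrow vs Norbury: Jarrow, 8–5.
Jarrow vs Dunmore: Dunmore, 8–5.
Elsford vs Ivery: Elsford preferred on 4+3 = 7 ballots; Elsford wins 7–6.
Elsford vs Norbury: Elsford preferred on 3+4 = 7 ballots; Elsford wins 7–6.
Elsford vs Dunmore: Elsford wins 9–4.
Ivery vs Norbury: Ivery preferred on 3+1+4 = 8 ballots; Ivery wins 8–5.
Ivery vs Dunmore: Dunmore, 7–6.
Norbury vs Dunmore: 3+2+3 = 8 for Norbury, 5 for Dunmore — Norbury by 8–5.
Every city wins at least one matchup (Jarrow beats Elsford; Elsford beats Ivery; Ivery beats Jarrow; Norbury beats Dunmore; Dunmore beats Jarrow), so there is no Condorcet loser.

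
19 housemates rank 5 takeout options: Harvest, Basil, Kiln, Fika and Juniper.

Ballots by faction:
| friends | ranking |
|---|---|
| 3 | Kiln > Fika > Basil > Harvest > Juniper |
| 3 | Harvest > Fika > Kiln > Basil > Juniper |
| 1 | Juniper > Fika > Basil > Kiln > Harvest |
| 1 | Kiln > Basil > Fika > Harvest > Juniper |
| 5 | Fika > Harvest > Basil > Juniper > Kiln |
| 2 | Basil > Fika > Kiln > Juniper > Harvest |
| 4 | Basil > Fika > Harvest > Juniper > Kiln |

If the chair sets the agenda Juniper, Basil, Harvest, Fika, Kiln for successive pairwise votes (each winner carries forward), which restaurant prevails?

Round 1: Juniper vs Basil — 1–18, Basil advances.
Round 2: Basil vs Harvest — 11–8, Basil advances.
Round 3: Basil vs Fika — 7–12, Fika advances.
Round 4: Fika vs Kiln — 15–4, Fika advances.
The agenda winner is Fika.

Fika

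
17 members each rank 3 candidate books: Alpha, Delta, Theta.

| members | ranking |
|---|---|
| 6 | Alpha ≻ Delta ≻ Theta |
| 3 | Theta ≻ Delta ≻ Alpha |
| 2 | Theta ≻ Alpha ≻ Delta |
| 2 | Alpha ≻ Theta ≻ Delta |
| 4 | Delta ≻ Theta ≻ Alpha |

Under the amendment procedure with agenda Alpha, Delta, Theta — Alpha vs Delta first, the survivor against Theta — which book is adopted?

Round 1: Alpha vs Delta — 10–7, Alpha advances.
Round 2: Alpha vs Theta — 8–9, Theta advances.
The agenda winner is Theta.

Theta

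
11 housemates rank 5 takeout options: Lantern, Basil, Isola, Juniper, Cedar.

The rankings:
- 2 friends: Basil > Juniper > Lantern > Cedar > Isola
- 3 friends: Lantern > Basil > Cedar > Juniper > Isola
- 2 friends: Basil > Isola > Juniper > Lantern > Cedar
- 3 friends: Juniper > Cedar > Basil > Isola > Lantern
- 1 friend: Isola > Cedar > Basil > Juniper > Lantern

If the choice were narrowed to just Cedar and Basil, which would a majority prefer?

Basil

Ballots ranking Cedar above Basil: 3 + 1 = 4.
Ballots ranking Basil above Cedar: 11 − 4 = 7.
Basil wins the head-to-head 7–4.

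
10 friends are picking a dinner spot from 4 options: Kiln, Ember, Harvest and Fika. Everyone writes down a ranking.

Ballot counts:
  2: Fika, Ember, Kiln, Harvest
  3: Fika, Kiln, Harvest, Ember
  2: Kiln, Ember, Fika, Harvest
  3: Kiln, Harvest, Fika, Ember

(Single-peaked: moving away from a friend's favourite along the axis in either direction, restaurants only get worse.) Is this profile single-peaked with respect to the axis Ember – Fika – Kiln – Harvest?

no

Axis positions: Ember=1, Fika=2, Kiln=3, Harvest=4.
Group 1 (peak Fika at position 2): ranking walks positions 2-1-3-4, expanding outward from the peak — single-peaked.
Group 2 (peak Fika at position 2): ranking walks positions 2-3-4-1, expanding outward from the peak — single-peaked.
Group 3: ranking walks positions 3-1-2-4; Ember is ranked above Fika even though Fika lies between Ember and the peak Kiln on the axis — preferences dip and rise again. Not single-peaked.
Group 4 (peak Kiln at position 3): ranking walks positions 3-4-2-1, expanding outward from the peak — single-peaked.
Group 3 violates single-peakedness, so the profile is not single-peaked on this axis.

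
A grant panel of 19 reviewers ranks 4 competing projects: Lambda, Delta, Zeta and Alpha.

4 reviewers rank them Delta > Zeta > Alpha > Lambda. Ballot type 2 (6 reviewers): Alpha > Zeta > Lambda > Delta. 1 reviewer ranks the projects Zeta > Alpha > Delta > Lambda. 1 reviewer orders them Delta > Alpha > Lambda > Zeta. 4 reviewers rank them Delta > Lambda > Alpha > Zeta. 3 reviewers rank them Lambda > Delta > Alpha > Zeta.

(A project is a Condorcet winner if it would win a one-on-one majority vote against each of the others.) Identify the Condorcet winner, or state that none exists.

Delta

Check each pair by majority over 19 ballots:
Lambda vs Delta: Lambda is ranked higher on 6+3 = 9 ballots, Delta on 10. Delta wins 10–9.
Lambda vs Zeta: 8 to 11, Zeta.
Lambda vs Alpha: Lambda preferred on 4+3 = 7 ballots; Alpha wins 12–7.
Delta vs Zeta: Delta is ranked higher on 4+1+4+3 = 12 ballots, Zeta on 7. Delta wins 12–7.
Delta vs Alpha: Delta preferred on 4+1+4+3 = 12 ballots; Delta wins 12–7.
Zeta vs Alpha: Zeta preferred on 4+1 = 5 ballots; Alpha wins 14–5.
Delta beats each of Lambda, Zeta, Alpha — Delta is the Condorcet winner.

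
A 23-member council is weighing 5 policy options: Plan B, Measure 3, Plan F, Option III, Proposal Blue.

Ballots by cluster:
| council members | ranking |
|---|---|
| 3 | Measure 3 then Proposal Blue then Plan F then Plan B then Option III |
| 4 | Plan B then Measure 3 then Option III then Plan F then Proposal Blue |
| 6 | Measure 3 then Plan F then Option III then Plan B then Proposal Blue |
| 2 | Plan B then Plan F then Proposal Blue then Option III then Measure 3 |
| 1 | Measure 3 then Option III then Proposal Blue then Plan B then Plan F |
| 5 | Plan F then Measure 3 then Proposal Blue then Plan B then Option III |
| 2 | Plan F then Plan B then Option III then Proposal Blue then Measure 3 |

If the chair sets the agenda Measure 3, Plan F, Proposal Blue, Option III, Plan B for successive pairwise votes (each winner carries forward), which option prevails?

Round 1: Measure 3 vs Plan F — 14–9, Measure 3 advances.
Round 2: Measure 3 vs Proposal Blue — 19–4, Measure 3 advances.
Round 3: Measure 3 vs Option III — 19–4, Measure 3 advances.
Round 4: Measure 3 vs Plan B — 15–8, Measure 3 advances.
Measure 3 survives the agenda.

Measure 3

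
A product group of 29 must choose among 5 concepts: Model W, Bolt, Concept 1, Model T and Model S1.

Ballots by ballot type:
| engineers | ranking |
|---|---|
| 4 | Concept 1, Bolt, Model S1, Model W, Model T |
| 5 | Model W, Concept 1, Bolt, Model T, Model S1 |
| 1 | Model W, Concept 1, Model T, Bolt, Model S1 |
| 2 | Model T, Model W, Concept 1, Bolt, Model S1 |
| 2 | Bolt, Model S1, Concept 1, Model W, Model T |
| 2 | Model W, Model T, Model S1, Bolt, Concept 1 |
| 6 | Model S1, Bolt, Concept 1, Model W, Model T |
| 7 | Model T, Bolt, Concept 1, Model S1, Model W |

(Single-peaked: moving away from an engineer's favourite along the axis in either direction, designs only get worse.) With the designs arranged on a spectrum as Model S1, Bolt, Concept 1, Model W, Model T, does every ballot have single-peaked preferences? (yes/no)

no

Axis positions: Model S1=1, Bolt=2, Concept 1=3, Model W=4, Model T=5.
Ballot type 1 (peak Concept 1 at position 3): ranking walks positions 3-2-1-4-5, expanding outward from the peak — single-peaked.
Ballot type 2 (peak Model W at position 4): ranking walks positions 4-3-2-5-1, expanding outward from the peak — single-peaked.
Ballot type 3 (peak Model W at position 4): ranking walks positions 4-3-5-2-1, expanding outward from the peak — single-peaked.
Ballot type 4 (peak Model T at position 5): ranking walks positions 5-4-3-2-1, expanding outward from the peak — single-peaked.
Ballot type 5 (peak Bolt at position 2): ranking walks positions 2-1-3-4-5, expanding outward from the peak — single-peaked.
Ballot type 6: ranking walks positions 4-5-1-2-3; Model S1 is ranked above Concept 1 even though Concept 1 lies between Model S1 and the peak Model W on the axis — preferences dip and rise again. Not single-peaked.
Ballot type 7 (peak Model S1 at position 1): ranking walks positions 1-2-3-4-5, expanding outward from the peak — single-peaked.
Ballot type 8: ranking walks positions 5-2-3-1-4; Bolt is ranked above Model W even though Model W lies between Bolt and the peak Model T on the axis — preferences dip and rise again. Not single-peaked.
Ballot type 6 violates single-peakedness, so the profile is not single-peaked on this axis.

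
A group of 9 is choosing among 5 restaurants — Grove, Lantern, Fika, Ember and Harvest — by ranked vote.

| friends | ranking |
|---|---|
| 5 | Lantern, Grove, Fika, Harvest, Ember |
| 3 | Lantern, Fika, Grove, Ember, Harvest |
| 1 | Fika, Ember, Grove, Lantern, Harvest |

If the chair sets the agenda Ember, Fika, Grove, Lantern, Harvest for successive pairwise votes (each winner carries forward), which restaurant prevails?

Round 1: Ember vs Fika — 0–9, Fika advances.
Round 2: Fika vs Grove — 4–5, Grove advances.
Round 3: Grove vs Lantern — 1–8, Lantern advances.
Round 4: Lantern vs Harvest — 9–0, Lantern advances.
Lantern survives the agenda.

Lantern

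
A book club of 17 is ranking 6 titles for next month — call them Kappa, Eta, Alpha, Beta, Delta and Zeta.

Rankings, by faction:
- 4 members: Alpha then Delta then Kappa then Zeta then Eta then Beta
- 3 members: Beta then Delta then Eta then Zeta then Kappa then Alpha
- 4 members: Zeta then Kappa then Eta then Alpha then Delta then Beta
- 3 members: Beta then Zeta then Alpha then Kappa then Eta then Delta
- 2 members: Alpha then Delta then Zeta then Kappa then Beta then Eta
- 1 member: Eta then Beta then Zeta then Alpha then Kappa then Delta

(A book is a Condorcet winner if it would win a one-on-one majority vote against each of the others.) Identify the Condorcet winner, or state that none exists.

none

Check each pair by majority over 17 ballots:
Kappa vs Eta: 13 to 4, Kappa.
Kappa vs Alpha: 3+4 = 7 for Kappa, 10 for Alpha — Alpha by 10–7.
Kappa vs Beta: 10 to 7, Kappa.
Kappa vs Delta: Kappa is ranked higher on 4+3+1 = 8 ballots, Delta on 9. Delta wins 9–8.
Kappa vs Zeta: Kappa is ranked higher on 4 ballots, Zeta on 13. Zeta wins 13–4.
Eta vs Alpha: Eta preferred on 3+4+1 = 8 ballots; Alpha wins 9–8.
Eta vs Beta: Eta preferred on 4+4+1 = 9 ballots; Eta wins 9–8.
Eta vs Delta: 4+3+1 = 8 for Eta, 9 for Delta — Delta by 9–8.
Eta vs Zeta: Eta is ranked higher on 3+1 = 4 ballots, Zeta on 13. Zeta wins 13–4.
Alpha vs Beta: 4+4+2 = 10 for Alpha, 7 for Beta — Alpha by 10–7.
Alpha vs Delta: 4+4+3+2+1 = 14 for Alpha, 3 for Delta — Alpha by 14–3.
Alpha vs Zeta: Alpha preferred on 4+2 = 6 ballots; Zeta wins 11–6.
Beta vs Delta: 7 to 10, Delta.
Beta vs Zeta: 7 to 10, Zeta.
Delta vs Zeta: 4+3+2 = 9 for Delta, 8 for Zeta — Delta by 9–8.
Each book drops at least one matchup (Kappa loses to Alpha; Eta loses to Kappa; Alpha loses to Zeta; Beta loses to Kappa; Delta loses to Alpha; Zeta loses to Delta); the cycle Alpha > Delta > Zeta > Alpha rules out a Condorcet winner.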